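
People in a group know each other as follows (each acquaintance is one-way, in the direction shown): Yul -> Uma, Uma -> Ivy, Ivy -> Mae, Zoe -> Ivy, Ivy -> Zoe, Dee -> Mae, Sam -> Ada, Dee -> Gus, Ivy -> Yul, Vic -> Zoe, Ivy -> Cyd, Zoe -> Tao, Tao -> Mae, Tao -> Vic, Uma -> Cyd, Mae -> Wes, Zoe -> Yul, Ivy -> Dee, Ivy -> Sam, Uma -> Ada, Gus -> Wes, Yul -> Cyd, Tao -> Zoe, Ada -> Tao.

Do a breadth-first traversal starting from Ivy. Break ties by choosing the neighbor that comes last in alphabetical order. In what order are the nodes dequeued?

Ivy → Zoe → Yul → Sam → Mae → Dee → Cyd → Tao → Uma → Ada → Wes → Gus → Vic

Visit Ivy; enqueue Zoe, Yul, Sam, Mae, Dee, Cyd → queue [Zoe, Yul, Sam, Mae, Dee, Cyd]
Visit Zoe; enqueue Tao → queue [Yul, Sam, Mae, Dee, Cyd, Tao]
Visit Yul; enqueue Uma → queue [Sam, Mae, Dee, Cyd, Tao, Uma]
Visit Sam; enqueue Ada → queue [Mae, Dee, Cyd, Tao, Uma, Ada]
Visit Mae; enqueue Wes → queue [Dee, Cyd, Tao, Uma, Ada, Wes]
Visit Dee; enqueue Gus → queue [Cyd, Tao, Uma, Ada, Wes, Gus]
Visit Cyd → queue [Tao, Uma, Ada, Wes, Gus]
Visit Tao; enqueue Vic → queue [Uma, Ada, Wes, Gus, Vic]
Visit Uma → queue [Ada, Wes, Gus, Vic]
Visit Ada → queue [Wes, Gus, Vic]
Visit Wes → queue [Gus, Vic]
Visit Gus → queue [Vic]
Visit Vic → queue []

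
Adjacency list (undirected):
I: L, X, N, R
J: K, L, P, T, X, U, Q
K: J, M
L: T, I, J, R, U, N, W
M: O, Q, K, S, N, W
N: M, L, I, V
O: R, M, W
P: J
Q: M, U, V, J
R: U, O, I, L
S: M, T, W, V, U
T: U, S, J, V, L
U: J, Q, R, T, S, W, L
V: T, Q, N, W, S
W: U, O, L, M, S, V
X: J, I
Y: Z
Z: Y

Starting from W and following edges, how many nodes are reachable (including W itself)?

BFS from W visits: W, V, U, S, O, M, L, T, Q, N, R, J, K, I, X, P
Reachable nodes: 16 of 18 total.

16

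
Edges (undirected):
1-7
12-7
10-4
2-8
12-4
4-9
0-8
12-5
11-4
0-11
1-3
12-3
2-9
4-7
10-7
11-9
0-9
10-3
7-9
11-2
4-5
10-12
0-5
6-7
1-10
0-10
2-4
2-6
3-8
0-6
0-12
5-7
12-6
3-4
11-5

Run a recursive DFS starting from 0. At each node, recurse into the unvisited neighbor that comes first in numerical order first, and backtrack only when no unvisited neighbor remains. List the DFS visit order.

Visit 0
0 → 5
5 → 4
4 → 2
2 → 6
6 → 7
7 → 1
1 → 3
3 → 8
3 → 10
10 → 12
7 → 9
9 → 11

0, 5, 4, 2, 6, 7, 1, 3, 8, 10, 12, 9, 11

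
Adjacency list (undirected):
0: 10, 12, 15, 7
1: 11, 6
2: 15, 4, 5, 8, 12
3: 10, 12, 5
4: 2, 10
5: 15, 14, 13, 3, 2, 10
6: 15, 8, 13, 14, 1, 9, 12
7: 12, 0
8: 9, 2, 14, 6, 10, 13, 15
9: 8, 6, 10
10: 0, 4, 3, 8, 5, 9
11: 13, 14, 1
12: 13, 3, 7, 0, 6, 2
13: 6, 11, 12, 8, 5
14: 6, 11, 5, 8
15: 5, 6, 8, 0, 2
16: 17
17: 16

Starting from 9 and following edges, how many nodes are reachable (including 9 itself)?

16

BFS from 9 visits: 9, 8, 6, 10, 2, 14, 13, 15, 1, 12, 0, 4, 3, 5, 11, 7
Reachable nodes: 16 of 18 total.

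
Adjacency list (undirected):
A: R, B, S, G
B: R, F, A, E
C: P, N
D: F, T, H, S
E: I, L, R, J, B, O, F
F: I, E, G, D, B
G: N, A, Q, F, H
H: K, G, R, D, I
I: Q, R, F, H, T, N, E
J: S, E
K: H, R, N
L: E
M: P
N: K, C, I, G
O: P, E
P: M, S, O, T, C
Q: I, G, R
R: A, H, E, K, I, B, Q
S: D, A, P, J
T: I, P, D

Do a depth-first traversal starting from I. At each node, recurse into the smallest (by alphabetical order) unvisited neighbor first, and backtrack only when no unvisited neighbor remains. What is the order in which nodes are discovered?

I → E → B → A → G → F → D → H → K → N → C → P → M → O → S → J → T → R → Q → L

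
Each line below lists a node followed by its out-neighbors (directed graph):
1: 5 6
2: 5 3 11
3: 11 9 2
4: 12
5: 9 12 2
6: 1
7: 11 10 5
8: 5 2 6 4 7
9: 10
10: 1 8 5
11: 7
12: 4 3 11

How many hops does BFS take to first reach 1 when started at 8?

2

Level 0: 8
Level 1: 2, 4, 5, 6, 7
Level 2: 1, 3, 9, 10, 11, 12
1 first appears at level 2.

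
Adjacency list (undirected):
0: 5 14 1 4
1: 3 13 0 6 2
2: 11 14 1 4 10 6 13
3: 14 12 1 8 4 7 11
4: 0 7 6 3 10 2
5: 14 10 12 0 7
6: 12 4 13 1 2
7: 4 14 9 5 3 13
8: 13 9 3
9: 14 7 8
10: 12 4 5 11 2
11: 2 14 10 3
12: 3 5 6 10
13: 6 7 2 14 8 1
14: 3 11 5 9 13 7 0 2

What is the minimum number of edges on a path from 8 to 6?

2

Level 0: 8
Level 1: 3, 9, 13
Level 2: 1, 2, 4, 6, 7, 11, 12, 14
Level 3: 0, 5, 10
6 first appears at level 2.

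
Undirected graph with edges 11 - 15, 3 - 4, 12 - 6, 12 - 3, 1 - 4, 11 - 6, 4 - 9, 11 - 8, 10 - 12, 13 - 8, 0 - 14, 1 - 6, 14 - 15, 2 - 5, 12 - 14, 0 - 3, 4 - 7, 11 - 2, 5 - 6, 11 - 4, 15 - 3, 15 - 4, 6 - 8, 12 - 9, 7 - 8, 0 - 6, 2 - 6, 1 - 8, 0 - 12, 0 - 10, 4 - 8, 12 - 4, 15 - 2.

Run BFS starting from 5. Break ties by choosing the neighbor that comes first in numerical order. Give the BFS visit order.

Visit 5; enqueue 2, 6 → queue [2, 6]
Visit 2; enqueue 11, 15 → queue [6, 11, 15]
Visit 6; enqueue 0, 1, 8, 12 → queue [11, 15, 0, 1, 8, 12]
Visit 11; enqueue 4 → queue [15, 0, 1, 8, 12, 4]
Visit 15; enqueue 3, 14 → queue [0, 1, 8, 12, 4, 3, 14]
Visit 0; enqueue 10 → queue [1, 8, 12, 4, 3, 14, 10]
Visit 1 → queue [8, 12, 4, 3, 14, 10]
Visit 8; enqueue 7, 13 → queue [12, 4, 3, 14, 10, 7, 13]
Visit 12; enqueue 9 → queue [4, 3, 14, 10, 7, 13, 9]
Visit 4 → queue [3, 14, 10, 7, 13, 9]
Visit 3 → queue [14, 10, 7, 13, 9]
Visit 14 → queue [10, 7, 13, 9]
Visit 10 → queue [7, 13, 9]
Visit 7 → queue [13, 9]
Visit 13 → queue [9]
Visit 9 → queue []

5 -> 2 -> 6 -> 11 -> 15 -> 0 -> 1 -> 8 -> 12 -> 4 -> 3 -> 14 -> 10 -> 7 -> 13 -> 9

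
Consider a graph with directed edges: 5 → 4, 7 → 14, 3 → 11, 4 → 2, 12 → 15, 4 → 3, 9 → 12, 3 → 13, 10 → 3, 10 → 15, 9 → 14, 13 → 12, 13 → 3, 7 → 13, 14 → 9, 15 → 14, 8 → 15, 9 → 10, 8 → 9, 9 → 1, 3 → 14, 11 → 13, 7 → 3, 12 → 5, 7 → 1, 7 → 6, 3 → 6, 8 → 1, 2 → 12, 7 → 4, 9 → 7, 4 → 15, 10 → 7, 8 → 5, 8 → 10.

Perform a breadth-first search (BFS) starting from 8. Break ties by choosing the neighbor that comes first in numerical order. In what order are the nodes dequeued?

8 1 5 9 10 15 4 7 12 14 3 2 6 13 11

Visit 8; enqueue 1, 5, 9, 10, 15 → queue [1, 5, 9, 10, 15]
Visit 1 → queue [5, 9, 10, 15]
Visit 5; enqueue 4 → queue [9, 10, 15, 4]
Visit 9; enqueue 7, 12, 14 → queue [10, 15, 4, 7, 12, 14]
Visit 10; enqueue 3 → queue [15, 4, 7, 12, 14, 3]
Visit 15 → queue [4, 7, 12, 14, 3]
Visit 4; enqueue 2 → queue [7, 12, 14, 3, 2]
Visit 7; enqueue 6, 13 → queue [12, 14, 3, 2, 6, 13]
Visit 12 → queue [14, 3, 2, 6, 13]
Visit 14 → queue [3, 2, 6, 13]
Visit 3; enqueue 11 → queue [2, 6, 13, 11]
Visit 2 → queue [6, 13, 11]
Visit 6 → queue [13, 11]
Visit 13 → queue [11]
Visit 11 → queue []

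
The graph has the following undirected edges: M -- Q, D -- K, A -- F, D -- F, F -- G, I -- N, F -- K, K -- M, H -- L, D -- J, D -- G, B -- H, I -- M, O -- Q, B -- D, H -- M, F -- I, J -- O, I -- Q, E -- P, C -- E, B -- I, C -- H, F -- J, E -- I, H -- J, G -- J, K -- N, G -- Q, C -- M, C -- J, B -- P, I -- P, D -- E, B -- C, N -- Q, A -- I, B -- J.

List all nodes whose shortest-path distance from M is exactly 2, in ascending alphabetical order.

A, B, D, E, F, G, J, L, N, O, P

Level 0: M
Level 1: C, H, I, K, Q
Level 2: A, B, D, E, F, G, J, L, N, O, P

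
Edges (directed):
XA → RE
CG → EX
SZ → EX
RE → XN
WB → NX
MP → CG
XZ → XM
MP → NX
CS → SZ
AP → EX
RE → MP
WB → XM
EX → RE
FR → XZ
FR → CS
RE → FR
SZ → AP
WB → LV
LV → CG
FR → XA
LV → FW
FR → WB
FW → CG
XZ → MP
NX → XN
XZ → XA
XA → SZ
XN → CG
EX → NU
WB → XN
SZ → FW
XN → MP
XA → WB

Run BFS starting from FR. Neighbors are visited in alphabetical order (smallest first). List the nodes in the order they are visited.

Visit FR; enqueue CS, WB, XA, XZ → queue [CS, WB, XA, XZ]
Visit CS; enqueue SZ → queue [WB, XA, XZ, SZ]
Visit WB; enqueue LV, NX, XM, XN → queue [XA, XZ, SZ, LV, NX, XM, XN]
Visit XA; enqueue RE → queue [XZ, SZ, LV, NX, XM, XN, RE]
Visit XZ; enqueue MP → queue [SZ, LV, NX, XM, XN, RE, MP]
Visit SZ; enqueue AP, EX, FW → queue [LV, NX, XM, XN, RE, MP, AP, EX, FW]
Visit LV; enqueue CG → queue [NX, XM, XN, RE, MP, AP, EX, FW, CG]
Visit NX → queue [XM, XN, RE, MP, AP, EX, FW, CG]
Visit XM → queue [XN, RE, MP, AP, EX, FW, CG]
Visit XN → queue [RE, MP, AP, EX, FW, CG]
Visit RE → queue [MP, AP, EX, FW, CG]
Visit MP → queue [AP, EX, FW, CG]
Visit AP → queue [EX, FW, CG]
Visit EX; enqueue NU → queue [FW, CG, NU]
Visit FW → queue [CG, NU]
Visit CG → queue [NU]
Visit NU → queue []

FR CS WB XA XZ SZ LV NX XM XN RE MP AP EX FW CG NU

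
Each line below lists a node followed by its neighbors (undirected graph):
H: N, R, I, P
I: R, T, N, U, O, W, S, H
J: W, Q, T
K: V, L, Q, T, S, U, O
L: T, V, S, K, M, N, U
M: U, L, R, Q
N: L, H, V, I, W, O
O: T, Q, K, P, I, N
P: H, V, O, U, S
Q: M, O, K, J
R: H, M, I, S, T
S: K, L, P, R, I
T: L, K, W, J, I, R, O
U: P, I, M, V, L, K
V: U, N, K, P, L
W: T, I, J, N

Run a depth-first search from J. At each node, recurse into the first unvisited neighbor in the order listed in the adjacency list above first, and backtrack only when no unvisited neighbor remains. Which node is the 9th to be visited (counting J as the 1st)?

N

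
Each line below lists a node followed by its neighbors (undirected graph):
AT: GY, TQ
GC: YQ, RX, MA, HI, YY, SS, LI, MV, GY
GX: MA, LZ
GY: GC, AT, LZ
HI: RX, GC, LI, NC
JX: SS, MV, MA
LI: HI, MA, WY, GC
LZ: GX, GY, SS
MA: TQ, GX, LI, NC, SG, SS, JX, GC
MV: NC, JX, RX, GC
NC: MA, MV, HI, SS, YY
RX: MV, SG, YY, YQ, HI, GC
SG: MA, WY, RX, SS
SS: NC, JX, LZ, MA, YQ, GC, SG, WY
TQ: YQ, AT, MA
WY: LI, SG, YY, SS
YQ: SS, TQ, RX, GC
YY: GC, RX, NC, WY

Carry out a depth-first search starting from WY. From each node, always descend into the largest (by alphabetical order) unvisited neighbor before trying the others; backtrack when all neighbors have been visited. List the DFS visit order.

WY YY RX YQ TQ MA SS SG NC MV JX GC LI HI GY LZ GX AT

Visit WY
WY → YY
YY → RX
RX → YQ
YQ → TQ
TQ → MA
MA → SS
SS → SG
SS → NC
NC → MV
MV → JX
MV → GC
GC → LI
LI → HI
GC → GY
GY → LZ
LZ → GX
GY → AT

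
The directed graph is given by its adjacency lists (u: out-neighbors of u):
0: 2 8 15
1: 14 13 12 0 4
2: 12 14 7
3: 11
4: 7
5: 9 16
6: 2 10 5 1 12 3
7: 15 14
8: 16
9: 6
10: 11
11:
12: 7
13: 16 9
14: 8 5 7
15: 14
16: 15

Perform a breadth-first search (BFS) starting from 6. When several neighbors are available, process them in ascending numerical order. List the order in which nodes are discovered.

6, 1, 2, 3, 5, 10, 12, 0, 4, 13, 14, 7, 11, 9, 16, 8, 15

Visit 6; enqueue 1, 2, 3, 5, 10, 12 → queue [1, 2, 3, 5, 10, 12]
Visit 1; enqueue 0, 4, 13, 14 → queue [2, 3, 5, 10, 12, 0, 4, 13, 14]
Visit 2; enqueue 7 → queue [3, 5, 10, 12, 0, 4, 13, 14, 7]
Visit 3; enqueue 11 → queue [5, 10, 12, 0, 4, 13, 14, 7, 11]
Visit 5; enqueue 9, 16 → queue [10, 12, 0, 4, 13, 14, 7, 11, 9, 16]
Visit 10 → queue [12, 0, 4, 13, 14, 7, 11, 9, 16]
Visit 12 → queue [0, 4, 13, 14, 7, 11, 9, 16]
Visit 0; enqueue 8, 15 → queue [4, 13, 14, 7, 11, 9, 16, 8, 15]
Visit 4 → queue [13, 14, 7, 11, 9, 16, 8, 15]
Visit 13 → queue [14, 7, 11, 9, 16, 8, 15]
Visit 14 → queue [7, 11, 9, 16, 8, 15]
Visit 7 → queue [11, 9, 16, 8, 15]
Visit 11 → queue [9, 16, 8, 15]
Visit 9 → queue [16, 8, 15]
Visit 16 → queue [8, 15]
Visit 8 → queue [15]
Visit 15 → queue []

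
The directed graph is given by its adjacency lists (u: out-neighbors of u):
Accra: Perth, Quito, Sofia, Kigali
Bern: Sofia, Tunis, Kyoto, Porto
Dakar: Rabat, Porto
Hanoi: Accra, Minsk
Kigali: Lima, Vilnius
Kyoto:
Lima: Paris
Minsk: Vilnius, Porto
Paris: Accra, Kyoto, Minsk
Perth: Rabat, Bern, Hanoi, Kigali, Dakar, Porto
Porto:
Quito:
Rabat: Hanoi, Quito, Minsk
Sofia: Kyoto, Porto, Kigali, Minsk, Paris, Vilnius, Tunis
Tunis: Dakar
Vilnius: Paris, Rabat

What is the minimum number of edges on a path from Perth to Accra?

Level 0: Perth
Level 1: Bern, Dakar, Hanoi, Kigali, Porto, Rabat
Level 2: Accra, Kyoto, Lima, Minsk, Quito, Sofia, Tunis, Vilnius
Level 3: Paris
Accra first appears at level 2.

2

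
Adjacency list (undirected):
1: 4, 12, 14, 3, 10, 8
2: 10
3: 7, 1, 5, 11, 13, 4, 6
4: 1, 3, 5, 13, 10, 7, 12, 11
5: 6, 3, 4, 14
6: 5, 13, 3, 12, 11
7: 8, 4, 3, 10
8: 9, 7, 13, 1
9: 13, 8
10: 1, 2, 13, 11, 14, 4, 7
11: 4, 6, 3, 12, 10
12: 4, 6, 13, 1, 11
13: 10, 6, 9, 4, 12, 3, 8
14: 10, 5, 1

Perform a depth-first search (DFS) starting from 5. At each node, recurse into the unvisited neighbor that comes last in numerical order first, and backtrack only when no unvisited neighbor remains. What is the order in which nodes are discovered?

Visit 5
5 → 14
14 → 10
10 → 13
13 → 12
12 → 11
11 → 6
6 → 3
3 → 7
7 → 8
8 → 9
8 → 1
1 → 4
10 → 2

5 → 14 → 10 → 13 → 12 → 11 → 6 → 3 → 7 → 8 → 9 → 1 → 4 → 2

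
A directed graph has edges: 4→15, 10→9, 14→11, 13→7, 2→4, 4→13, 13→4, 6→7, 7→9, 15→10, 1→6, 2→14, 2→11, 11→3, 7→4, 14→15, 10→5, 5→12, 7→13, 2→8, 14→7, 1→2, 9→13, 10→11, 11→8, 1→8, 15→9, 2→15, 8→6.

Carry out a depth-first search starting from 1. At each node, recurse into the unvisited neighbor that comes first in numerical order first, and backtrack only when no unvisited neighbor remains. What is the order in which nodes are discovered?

1, 2, 4, 13, 7, 9, 15, 10, 5, 12, 11, 3, 8, 6, 14

Visit 1
1 → 2
2 → 4
4 → 13
13 → 7
7 → 9
4 → 15
15 → 10
10 → 5
5 → 12
10 → 11
11 → 3
11 → 8
8 → 6
2 → 14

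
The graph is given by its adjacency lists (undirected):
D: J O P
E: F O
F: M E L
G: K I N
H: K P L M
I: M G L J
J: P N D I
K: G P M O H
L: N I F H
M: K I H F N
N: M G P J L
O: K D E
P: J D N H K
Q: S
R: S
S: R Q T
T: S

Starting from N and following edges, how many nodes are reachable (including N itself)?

BFS from N visits: N, P, M, L, J, G, K, H, D, I, F, O, E
Reachable nodes: 13 of 17 total.

13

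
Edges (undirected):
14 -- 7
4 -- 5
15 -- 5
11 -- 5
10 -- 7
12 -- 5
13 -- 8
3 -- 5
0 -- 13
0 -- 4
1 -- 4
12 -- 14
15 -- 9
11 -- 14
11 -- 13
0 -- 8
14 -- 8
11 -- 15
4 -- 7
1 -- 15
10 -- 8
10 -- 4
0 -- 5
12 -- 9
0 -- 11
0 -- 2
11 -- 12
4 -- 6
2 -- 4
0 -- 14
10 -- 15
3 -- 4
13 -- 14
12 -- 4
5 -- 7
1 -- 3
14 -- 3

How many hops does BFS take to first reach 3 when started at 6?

Level 0: 6
Level 1: 4
Level 2: 0, 1, 2, 3, 5, 7, 10, 12
Level 3: 8, 9, 11, 13, 14, 15
3 first appears at level 2.

2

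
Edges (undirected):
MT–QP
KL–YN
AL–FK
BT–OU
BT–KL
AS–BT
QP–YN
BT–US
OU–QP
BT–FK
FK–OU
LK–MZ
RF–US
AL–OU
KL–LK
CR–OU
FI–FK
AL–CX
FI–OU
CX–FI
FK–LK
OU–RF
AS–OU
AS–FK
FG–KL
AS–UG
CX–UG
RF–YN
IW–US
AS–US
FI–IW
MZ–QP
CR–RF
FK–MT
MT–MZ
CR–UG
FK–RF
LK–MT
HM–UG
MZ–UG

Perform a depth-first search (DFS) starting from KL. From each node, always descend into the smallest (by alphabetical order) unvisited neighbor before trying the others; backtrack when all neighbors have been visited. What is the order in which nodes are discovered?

KL BT AS FK AL CX FI IW US RF CR OU QP MT LK MZ UG HM YN FG

Visit KL
KL → BT
BT → AS
AS → FK
FK → AL
AL → CX
CX → FI
FI → IW
IW → US
US → RF
RF → CR
CR → OU
OU → QP
QP → MT
MT → LK
LK → MZ
MZ → UG
UG → HM
QP → YN
KL → FG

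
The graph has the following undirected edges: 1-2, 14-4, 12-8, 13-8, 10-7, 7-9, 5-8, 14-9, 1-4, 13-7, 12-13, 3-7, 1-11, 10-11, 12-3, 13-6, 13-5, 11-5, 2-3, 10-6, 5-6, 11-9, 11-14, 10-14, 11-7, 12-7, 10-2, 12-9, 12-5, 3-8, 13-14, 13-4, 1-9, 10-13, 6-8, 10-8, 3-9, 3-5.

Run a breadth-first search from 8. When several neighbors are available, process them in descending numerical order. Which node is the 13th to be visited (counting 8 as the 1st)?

2

Visit 8; enqueue 13, 12, 10, 6, 5, 3 → queue [13, 12, 10, 6, 5, 3]
Visit 13; enqueue 14, 7, 4 → queue [12, 10, 6, 5, 3, 14, 7, 4]
Visit 12; enqueue 9 → queue [10, 6, 5, 3, 14, 7, 4, 9]
Visit 10; enqueue 11, 2 → queue [6, 5, 3, 14, 7, 4, 9, 11, 2]
Visit 6 → queue [5, 3, 14, 7, 4, 9, 11, 2]
Visit 5 → queue [3, 14, 7, 4, 9, 11, 2]
Visit 3 → queue [14, 7, 4, 9, 11, 2]
Visit 14 → queue [7, 4, 9, 11, 2]
Visit 7 → queue [4, 9, 11, 2]
Visit 4; enqueue 1 → queue [9, 11, 2, 1]
Visit 9 → queue [11, 2, 1]
Visit 11 → queue [2, 1]
Visit 2 → queue [1]
Visit 1 → queue []

Visit order: 8, 13, 12, 10, 6, 5, 3, 14, 7, 4, 9, 11, 2, 1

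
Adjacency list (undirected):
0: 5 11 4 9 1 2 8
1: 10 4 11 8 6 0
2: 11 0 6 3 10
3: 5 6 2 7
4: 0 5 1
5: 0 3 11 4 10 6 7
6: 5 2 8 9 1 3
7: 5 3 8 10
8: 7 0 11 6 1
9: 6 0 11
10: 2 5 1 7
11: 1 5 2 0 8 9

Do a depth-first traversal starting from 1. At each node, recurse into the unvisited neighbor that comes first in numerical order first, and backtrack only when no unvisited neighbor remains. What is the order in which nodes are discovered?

1 -> 0 -> 2 -> 3 -> 5 -> 4 -> 6 -> 8 -> 7 -> 10 -> 11 -> 9

Visit 1
1 → 0
0 → 2
2 → 3
3 → 5
5 → 4
5 → 6
6 → 8
8 → 7
7 → 10
8 → 11
11 → 9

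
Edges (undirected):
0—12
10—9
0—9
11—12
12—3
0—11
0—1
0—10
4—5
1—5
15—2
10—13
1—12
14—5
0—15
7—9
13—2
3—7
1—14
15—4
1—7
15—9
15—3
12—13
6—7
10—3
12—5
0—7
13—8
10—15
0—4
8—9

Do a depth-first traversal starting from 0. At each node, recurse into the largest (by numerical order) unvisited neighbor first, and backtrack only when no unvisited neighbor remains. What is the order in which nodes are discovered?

Visit 0
0 → 15
15 → 10
10 → 13
13 → 12
12 → 11
12 → 5
5 → 14
14 → 1
1 → 7
7 → 9
9 → 8
7 → 6
7 → 3
5 → 4
13 → 2

0 15 10 13 12 11 5 14 1 7 9 8 6 3 4 2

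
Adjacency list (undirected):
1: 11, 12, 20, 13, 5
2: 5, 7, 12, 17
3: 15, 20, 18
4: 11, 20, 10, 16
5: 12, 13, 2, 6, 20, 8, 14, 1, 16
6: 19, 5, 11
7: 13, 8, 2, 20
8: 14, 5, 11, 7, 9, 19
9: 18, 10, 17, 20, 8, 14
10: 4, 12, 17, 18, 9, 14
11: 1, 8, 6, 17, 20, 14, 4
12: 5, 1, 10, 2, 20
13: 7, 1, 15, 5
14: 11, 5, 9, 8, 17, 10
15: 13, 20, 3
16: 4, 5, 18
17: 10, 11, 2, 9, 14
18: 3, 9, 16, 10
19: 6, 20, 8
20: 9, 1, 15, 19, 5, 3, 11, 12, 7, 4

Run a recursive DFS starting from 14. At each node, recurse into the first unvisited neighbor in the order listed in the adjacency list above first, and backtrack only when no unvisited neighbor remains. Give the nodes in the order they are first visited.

Visit 14
14 → 11
11 → 1
1 → 12
12 → 5
5 → 13
13 → 7
7 → 8
8 → 9
9 → 18
18 → 3
3 → 15
15 → 20
20 → 19
19 → 6
20 → 4
4 → 10
10 → 17
17 → 2
4 → 16

14 -> 11 -> 1 -> 12 -> 5 -> 13 -> 7 -> 8 -> 9 -> 18 -> 3 -> 15 -> 20 -> 19 -> 6 -> 4 -> 10 -> 17 -> 2 -> 16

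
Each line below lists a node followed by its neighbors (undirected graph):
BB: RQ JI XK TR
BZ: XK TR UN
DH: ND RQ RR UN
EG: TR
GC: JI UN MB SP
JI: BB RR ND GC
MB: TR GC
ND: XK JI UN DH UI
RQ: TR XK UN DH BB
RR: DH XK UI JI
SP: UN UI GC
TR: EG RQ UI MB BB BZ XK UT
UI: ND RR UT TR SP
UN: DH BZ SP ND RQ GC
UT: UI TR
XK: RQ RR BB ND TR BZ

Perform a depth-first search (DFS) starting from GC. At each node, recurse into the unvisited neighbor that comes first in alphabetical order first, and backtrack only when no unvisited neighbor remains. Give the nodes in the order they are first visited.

Visit GC
GC → JI
JI → BB
BB → RQ
RQ → DH
DH → ND
ND → UI
UI → RR
RR → XK
XK → BZ
BZ → TR
TR → EG
TR → MB
TR → UT
BZ → UN
UN → SP

GC, JI, BB, RQ, DH, ND, UI, RR, XK, BZ, TR, EG, MB, UT, UN, SP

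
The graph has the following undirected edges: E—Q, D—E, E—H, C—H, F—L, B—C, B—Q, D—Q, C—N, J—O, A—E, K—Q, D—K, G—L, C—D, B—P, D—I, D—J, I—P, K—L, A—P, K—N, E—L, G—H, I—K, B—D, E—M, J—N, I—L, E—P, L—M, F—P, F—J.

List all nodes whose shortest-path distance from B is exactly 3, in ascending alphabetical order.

G, L, M, O

Level 0: B
Level 1: C, D, P, Q
Level 2: A, E, F, H, I, J, K, N
Level 3: G, L, M, O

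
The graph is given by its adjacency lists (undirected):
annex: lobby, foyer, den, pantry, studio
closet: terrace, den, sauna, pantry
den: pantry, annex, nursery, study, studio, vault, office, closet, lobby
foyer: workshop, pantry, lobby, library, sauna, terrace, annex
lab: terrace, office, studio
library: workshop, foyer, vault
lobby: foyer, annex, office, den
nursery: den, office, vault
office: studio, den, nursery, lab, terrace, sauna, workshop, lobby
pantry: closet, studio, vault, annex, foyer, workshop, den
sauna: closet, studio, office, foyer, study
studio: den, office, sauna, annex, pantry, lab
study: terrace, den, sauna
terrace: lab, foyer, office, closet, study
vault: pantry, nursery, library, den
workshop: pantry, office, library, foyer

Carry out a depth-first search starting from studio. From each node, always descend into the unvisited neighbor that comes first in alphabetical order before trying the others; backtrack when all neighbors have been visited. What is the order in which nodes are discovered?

studio annex den closet pantry foyer library vault nursery office lab terrace study sauna lobby workshop

Visit studio
studio → annex
annex → den
den → closet
closet → pantry
pantry → foyer
foyer → library
library → vault
vault → nursery
nursery → office
office → lab
lab → terrace
terrace → study
study → sauna
office → lobby
office → workshop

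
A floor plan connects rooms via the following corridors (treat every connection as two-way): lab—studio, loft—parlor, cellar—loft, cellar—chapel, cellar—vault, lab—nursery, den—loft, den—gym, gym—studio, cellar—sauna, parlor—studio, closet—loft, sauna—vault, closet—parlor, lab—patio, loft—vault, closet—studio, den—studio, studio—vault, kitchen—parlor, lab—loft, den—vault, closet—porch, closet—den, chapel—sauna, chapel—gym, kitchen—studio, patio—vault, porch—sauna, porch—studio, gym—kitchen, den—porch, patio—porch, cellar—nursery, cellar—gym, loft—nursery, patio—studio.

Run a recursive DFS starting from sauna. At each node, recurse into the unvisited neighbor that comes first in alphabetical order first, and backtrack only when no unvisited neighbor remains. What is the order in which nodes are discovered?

sauna cellar chapel gym den closet loft lab nursery patio porch studio kitchen parlor vault

Visit sauna
sauna → cellar
cellar → chapel
chapel → gym
gym → den
den → closet
closet → loft
loft → lab
lab → nursery
lab → patio
patio → porch
porch → studio
studio → kitchen
kitchen → parlor
studio → vault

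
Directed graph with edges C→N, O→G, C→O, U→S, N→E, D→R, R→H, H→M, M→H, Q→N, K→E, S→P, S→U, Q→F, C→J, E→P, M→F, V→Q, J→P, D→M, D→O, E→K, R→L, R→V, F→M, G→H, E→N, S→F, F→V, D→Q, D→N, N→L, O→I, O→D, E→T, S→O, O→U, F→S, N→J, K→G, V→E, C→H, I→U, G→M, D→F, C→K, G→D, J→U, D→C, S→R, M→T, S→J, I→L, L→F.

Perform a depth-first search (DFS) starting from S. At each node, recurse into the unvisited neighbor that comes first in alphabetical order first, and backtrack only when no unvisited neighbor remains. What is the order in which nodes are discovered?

S, F, M, H, T, V, E, K, G, D, C, J, P, U, N, L, O, I, Q, R

Visit S
S → F
F → M
M → H
M → T
F → V
V → E
E → K
K → G
G → D
D → C
C → J
J → P
J → U
C → N
N → L
C → O
O → I
D → Q
D → R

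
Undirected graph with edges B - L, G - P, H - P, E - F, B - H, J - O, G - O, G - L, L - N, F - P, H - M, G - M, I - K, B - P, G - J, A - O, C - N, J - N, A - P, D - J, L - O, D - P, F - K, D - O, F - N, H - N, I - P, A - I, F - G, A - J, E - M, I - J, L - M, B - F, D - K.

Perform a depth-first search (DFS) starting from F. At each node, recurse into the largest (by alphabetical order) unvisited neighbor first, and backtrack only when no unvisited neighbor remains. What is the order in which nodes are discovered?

F → P → I → K → D → O → L → N → J → G → M → H → B → E → A → C

Visit F
F → P
P → I
I → K
K → D
D → O
O → L
L → N
N → J
J → G
G → M
M → H
H → B
M → E
J → A
N → C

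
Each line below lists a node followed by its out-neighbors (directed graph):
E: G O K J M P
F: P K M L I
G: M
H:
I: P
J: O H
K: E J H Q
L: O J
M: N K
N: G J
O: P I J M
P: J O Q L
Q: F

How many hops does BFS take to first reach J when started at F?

2

Level 0: F
Level 1: I, K, L, M, P
Level 2: E, H, J, N, O, Q
Level 3: G
J first appears at level 2.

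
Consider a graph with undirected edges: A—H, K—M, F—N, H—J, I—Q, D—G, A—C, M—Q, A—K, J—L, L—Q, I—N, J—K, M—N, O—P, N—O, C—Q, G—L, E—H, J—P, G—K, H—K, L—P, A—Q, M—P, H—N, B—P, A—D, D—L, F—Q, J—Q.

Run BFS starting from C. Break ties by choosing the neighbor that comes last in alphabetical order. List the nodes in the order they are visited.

Visit C; enqueue Q, A → queue [Q, A]
Visit Q; enqueue M, L, J, I, F → queue [A, M, L, J, I, F]
Visit A; enqueue K, H, D → queue [M, L, J, I, F, K, H, D]
Visit M; enqueue P, N → queue [L, J, I, F, K, H, D, P, N]
Visit L; enqueue G → queue [J, I, F, K, H, D, P, N, G]
Visit J → queue [I, F, K, H, D, P, N, G]
Visit I → queue [F, K, H, D, P, N, G]
Visit F → queue [K, H, D, P, N, G]
Visit K → queue [H, D, P, N, G]
Visit H; enqueue E → queue [D, P, N, G, E]
Visit D → queue [P, N, G, E]
Visit P; enqueue O, B → queue [N, G, E, O, B]
Visit N → queue [G, E, O, B]
Visit G → queue [E, O, B]
Visit E → queue [O, B]
Visit O → queue [B]
Visit B → queue []

C → Q → A → M → L → J → I → F → K → H → D → P → N → G → E → O → B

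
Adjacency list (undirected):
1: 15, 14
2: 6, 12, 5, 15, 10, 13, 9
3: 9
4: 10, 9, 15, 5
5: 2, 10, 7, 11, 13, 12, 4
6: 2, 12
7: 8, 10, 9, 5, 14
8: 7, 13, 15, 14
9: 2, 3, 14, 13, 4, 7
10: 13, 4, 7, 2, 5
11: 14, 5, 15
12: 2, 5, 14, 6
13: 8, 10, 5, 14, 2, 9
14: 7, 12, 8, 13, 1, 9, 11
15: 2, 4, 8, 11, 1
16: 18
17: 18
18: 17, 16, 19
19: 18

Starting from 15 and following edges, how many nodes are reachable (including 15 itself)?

15

BFS from 15 visits: 15, 1, 2, 4, 8, 11, 14, 5, 6, 9, 10, 12, 13, 7, 3
Reachable nodes: 15 of 19 total.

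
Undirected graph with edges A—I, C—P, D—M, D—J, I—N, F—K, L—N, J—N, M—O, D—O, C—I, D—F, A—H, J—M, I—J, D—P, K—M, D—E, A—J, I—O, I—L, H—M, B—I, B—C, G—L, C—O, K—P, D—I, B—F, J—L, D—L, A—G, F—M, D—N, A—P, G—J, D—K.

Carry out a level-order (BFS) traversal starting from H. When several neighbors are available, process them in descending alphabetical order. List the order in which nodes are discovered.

H → M → A → O → K → J → F → D → P → I → G → C → N → L → B → E

Visit H; enqueue M, A → queue [M, A]
Visit M; enqueue O, K, J, F, D → queue [A, O, K, J, F, D]
Visit A; enqueue P, I, G → queue [O, K, J, F, D, P, I, G]
Visit O; enqueue C → queue [K, J, F, D, P, I, G, C]
Visit K → queue [J, F, D, P, I, G, C]
Visit J; enqueue N, L → queue [F, D, P, I, G, C, N, L]
Visit F; enqueue B → queue [D, P, I, G, C, N, L, B]
Visit D; enqueue E → queue [P, I, G, C, N, L, B, E]
Visit P → queue [I, G, C, N, L, B, E]
Visit I → queue [G, C, N, L, B, E]
Visit G → queue [C, N, L, B, E]
Visit C → queue [N, L, B, E]
Visit N → queue [L, B, E]
Visit L → queue [B, E]
Visit B → queue [E]
Visit E → queue []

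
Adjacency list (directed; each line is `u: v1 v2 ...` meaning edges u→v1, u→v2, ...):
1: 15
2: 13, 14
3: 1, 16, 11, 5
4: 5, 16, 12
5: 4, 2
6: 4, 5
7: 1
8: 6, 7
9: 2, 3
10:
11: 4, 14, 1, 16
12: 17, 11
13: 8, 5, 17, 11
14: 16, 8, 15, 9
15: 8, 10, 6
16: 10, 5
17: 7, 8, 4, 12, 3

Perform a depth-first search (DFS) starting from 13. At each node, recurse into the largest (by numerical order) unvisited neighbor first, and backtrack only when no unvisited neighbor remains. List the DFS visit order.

Visit 13
13 → 17
17 → 12
12 → 11
11 → 16
16 → 10
16 → 5
5 → 4
5 → 2
2 → 14
14 → 15
15 → 8
8 → 7
7 → 1
8 → 6
14 → 9
9 → 3

13, 17, 12, 11, 16, 10, 5, 4, 2, 14, 15, 8, 7, 1, 6, 9, 3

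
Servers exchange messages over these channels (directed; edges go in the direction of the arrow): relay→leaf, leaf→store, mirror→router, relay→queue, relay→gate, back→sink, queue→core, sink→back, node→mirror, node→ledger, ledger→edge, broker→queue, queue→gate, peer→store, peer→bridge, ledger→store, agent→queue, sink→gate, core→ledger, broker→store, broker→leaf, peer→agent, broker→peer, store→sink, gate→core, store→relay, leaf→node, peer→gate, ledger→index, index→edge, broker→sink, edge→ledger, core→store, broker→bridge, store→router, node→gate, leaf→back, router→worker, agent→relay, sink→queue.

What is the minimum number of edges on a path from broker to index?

4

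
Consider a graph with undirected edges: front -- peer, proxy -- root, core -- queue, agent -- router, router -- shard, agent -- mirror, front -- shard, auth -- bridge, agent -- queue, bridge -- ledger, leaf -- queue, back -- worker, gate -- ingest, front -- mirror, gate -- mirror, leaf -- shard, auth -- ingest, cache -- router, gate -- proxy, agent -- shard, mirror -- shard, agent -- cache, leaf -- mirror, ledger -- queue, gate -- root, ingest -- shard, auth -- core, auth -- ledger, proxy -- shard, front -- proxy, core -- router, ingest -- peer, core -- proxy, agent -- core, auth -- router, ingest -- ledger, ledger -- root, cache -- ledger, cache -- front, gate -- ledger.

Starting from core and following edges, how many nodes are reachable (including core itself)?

17

BFS from core visits: core, agent, auth, proxy, queue, router, cache, mirror, shard, bridge, ingest, ledger, front, gate, root, leaf, peer
Reachable nodes: 17 of 19 total.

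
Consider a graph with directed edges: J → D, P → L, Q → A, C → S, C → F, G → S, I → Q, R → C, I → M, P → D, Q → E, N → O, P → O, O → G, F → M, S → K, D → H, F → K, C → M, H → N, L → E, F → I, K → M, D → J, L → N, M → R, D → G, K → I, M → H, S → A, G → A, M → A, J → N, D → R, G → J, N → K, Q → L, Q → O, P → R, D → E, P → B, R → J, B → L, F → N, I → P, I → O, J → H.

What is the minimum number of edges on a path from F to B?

3

Level 0: F
Level 1: I, K, M, N
Level 2: A, H, O, P, Q, R
Level 3: B, C, D, E, G, J, L
Level 4: S
B first appears at level 3.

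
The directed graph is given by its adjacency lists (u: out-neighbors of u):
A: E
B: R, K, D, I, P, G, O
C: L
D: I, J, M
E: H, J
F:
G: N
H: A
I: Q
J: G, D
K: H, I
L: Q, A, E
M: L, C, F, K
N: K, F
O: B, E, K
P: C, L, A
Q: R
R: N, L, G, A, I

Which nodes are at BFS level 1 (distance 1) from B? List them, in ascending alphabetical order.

D, G, I, K, O, P, R

Level 0: B
Level 1: D, G, I, K, O, P, R
Level 2: A, C, E, H, J, L, M, N, Q
Level 3: F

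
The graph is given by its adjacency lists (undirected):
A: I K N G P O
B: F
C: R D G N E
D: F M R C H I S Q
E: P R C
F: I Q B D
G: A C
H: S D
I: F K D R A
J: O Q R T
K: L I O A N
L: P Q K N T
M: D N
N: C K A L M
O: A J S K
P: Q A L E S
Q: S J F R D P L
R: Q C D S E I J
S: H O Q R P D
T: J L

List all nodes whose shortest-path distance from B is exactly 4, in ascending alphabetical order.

E, G, N, O, T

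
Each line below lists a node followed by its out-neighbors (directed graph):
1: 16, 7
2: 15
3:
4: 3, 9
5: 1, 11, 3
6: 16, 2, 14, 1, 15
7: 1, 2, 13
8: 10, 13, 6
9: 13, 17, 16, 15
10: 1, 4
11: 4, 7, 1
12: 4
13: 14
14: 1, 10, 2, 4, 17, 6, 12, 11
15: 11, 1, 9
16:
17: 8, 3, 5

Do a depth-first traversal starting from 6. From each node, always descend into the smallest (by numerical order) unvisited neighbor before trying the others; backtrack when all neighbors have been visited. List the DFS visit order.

Visit 6
6 → 1
1 → 7
7 → 2
2 → 15
15 → 9
9 → 13
13 → 14
14 → 4
4 → 3
14 → 10
14 → 11
14 → 12
14 → 17
17 → 5
17 → 8
9 → 16

6 → 1 → 7 → 2 → 15 → 9 → 13 → 14 → 4 → 3 → 10 → 11 → 12 → 17 → 5 → 8 → 16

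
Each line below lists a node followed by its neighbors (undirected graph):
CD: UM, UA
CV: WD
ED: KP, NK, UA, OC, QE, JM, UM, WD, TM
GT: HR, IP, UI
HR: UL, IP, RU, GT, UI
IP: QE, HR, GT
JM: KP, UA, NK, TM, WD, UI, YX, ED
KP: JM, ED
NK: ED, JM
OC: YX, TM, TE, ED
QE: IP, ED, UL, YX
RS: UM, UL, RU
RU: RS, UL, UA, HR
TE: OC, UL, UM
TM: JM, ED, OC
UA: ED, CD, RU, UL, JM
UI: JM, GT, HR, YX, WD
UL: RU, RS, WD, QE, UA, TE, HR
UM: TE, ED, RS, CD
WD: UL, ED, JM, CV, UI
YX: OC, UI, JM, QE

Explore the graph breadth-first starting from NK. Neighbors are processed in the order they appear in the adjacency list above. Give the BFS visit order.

NK -> ED -> JM -> KP -> UA -> OC -> QE -> UM -> WD -> TM -> UI -> YX -> CD -> RU -> UL -> TE -> IP -> RS -> CV -> GT -> HR

Visit NK; enqueue ED, JM → queue [ED, JM]
Visit ED; enqueue KP, UA, OC, QE, UM, WD, TM → queue [JM, KP, UA, OC, QE, UM, WD, TM]
Visit JM; enqueue UI, YX → queue [KP, UA, OC, QE, UM, WD, TM, UI, YX]
Visit KP → queue [UA, OC, QE, UM, WD, TM, UI, YX]
Visit UA; enqueue CD, RU, UL → queue [OC, QE, UM, WD, TM, UI, YX, CD, RU, UL]
Visit OC; enqueue TE → queue [QE, UM, WD, TM, UI, YX, CD, RU, UL, TE]
Visit QE; enqueue IP → queue [UM, WD, TM, UI, YX, CD, RU, UL, TE, IP]
Visit UM; enqueue RS → queue [WD, TM, UI, YX, CD, RU, UL, TE, IP, RS]
Visit WD; enqueue CV → queue [TM, UI, YX, CD, RU, UL, TE, IP, RS, CV]
Visit TM → queue [UI, YX, CD, RU, UL, TE, IP, RS, CV]
Visit UI; enqueue GT, HR → queue [YX, CD, RU, UL, TE, IP, RS, CV, GT, HR]
Visit YX → queue [CD, RU, UL, TE, IP, RS, CV, GT, HR]
Visit CD → queue [RU, UL, TE, IP, RS, CV, GT, HR]
Visit RU → queue [UL, TE, IP, RS, CV, GT, HR]
Visit UL → queue [TE, IP, RS, CV, GT, HR]
Visit TE → queue [IP, RS, CV, GT, HR]
Visit IP → queue [RS, CV, GT, HR]
Visit RS → queue [CV, GT, HR]
Visit CV → queue [GT, HR]
Visit GT → queue [HR]
Visit HR → queue []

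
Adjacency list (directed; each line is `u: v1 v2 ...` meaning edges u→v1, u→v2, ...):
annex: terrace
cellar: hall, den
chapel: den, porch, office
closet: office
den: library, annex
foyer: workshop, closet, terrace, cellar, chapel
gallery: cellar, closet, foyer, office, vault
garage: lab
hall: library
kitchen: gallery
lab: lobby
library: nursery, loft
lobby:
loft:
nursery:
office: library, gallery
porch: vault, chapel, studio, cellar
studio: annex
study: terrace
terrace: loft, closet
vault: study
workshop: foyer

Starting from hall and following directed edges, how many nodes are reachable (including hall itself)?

4

BFS from hall visits: hall, library, nursery, loft
Reachable nodes: 4 of 22 total.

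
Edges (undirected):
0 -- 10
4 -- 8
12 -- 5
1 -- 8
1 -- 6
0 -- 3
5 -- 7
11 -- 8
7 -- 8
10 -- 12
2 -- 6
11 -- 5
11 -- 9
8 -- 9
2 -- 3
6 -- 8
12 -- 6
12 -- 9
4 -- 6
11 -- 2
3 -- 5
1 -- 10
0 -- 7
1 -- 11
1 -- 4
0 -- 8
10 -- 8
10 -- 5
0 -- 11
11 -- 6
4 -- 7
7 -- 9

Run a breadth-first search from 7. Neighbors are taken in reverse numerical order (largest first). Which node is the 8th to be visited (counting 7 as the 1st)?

Visit 7; enqueue 9, 8, 5, 4, 0 → queue [9, 8, 5, 4, 0]
Visit 9; enqueue 12, 11 → queue [8, 5, 4, 0, 12, 11]
Visit 8; enqueue 10, 6, 1 → queue [5, 4, 0, 12, 11, 10, 6, 1]
Visit 5; enqueue 3 → queue [4, 0, 12, 11, 10, 6, 1, 3]
Visit 4 → queue [0, 12, 11, 10, 6, 1, 3]
Visit 0 → queue [12, 11, 10, 6, 1, 3]
Visit 12 → queue [11, 10, 6, 1, 3]
Visit 11; enqueue 2 → queue [10, 6, 1, 3, 2]
Visit 10 → queue [6, 1, 3, 2]
Visit 6 → queue [1, 3, 2]
Visit 1 → queue [3, 2]
Visit 3 → queue [2]
Visit 2 → queue []

Visit order: 7, 9, 8, 5, 4, 0, 12, 11, 10, 6, 1, 3, 2

11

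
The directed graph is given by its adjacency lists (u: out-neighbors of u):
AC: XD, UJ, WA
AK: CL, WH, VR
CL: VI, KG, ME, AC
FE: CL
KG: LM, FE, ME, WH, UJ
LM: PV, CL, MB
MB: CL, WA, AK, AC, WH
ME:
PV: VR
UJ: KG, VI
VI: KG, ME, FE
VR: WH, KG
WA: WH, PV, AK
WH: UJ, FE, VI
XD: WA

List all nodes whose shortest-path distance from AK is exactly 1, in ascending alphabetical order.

Level 0: AK
Level 1: CL, VR, WH
Level 2: AC, FE, KG, ME, UJ, VI
Level 3: LM, WA, XD
Level 4: MB, PV

CL, VR, WH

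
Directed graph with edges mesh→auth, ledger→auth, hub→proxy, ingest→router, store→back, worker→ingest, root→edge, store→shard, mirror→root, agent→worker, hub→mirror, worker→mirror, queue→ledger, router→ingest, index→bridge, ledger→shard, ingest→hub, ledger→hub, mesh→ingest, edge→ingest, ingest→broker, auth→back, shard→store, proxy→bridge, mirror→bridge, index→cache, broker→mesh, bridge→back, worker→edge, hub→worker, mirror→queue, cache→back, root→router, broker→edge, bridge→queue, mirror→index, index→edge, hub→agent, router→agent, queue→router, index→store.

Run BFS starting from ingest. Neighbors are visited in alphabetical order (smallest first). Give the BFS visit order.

Visit ingest; enqueue broker, hub, router → queue [broker, hub, router]
Visit broker; enqueue edge, mesh → queue [hub, router, edge, mesh]
Visit hub; enqueue agent, mirror, proxy, worker → queue [router, edge, mesh, agent, mirror, proxy, worker]
Visit router → queue [edge, mesh, agent, mirror, proxy, worker]
Visit edge → queue [mesh, agent, mirror, proxy, worker]
Visit mesh; enqueue auth → queue [agent, mirror, proxy, worker, auth]
Visit agent → queue [mirror, proxy, worker, auth]
Visit mirror; enqueue bridge, index, queue, root → queue [proxy, worker, auth, bridge, index, queue, root]
Visit proxy → queue [worker, auth, bridge, index, queue, root]
Visit worker → queue [auth, bridge, index, queue, root]
Visit auth; enqueue back → queue [bridge, index, queue, root, back]
Visit bridge → queue [index, queue, root, back]
Visit index; enqueue cache, store → queue [queue, root, back, cache, store]
Visit queue; enqueue ledger → queue [root, back, cache, store, ledger]
Visit root → queue [back, cache, store, ledger]
Visit back → queue [cache, store, ledger]
Visit cache → queue [store, ledger]
Visit store; enqueue shard → queue [ledger, shard]
Visit ledger → queue [shard]
Visit shard → queue []

ingest -> broker -> hub -> router -> edge -> mesh -> agent -> mirror -> proxy -> worker -> auth -> bridge -> index -> queue -> root -> back -> cache -> store -> ledger -> shard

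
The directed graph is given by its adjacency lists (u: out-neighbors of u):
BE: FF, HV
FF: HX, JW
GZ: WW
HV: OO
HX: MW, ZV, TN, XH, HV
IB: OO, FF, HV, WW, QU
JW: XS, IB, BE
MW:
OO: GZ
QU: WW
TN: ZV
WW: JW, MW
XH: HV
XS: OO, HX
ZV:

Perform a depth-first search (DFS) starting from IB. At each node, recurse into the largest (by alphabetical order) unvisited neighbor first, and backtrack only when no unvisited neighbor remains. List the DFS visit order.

Visit IB
IB → WW
WW → MW
WW → JW
JW → XS
XS → OO
OO → GZ
XS → HX
HX → ZV
HX → XH
XH → HV
HX → TN
JW → BE
BE → FF
IB → QU

IB, WW, MW, JW, XS, OO, GZ, HX, ZV, XH, HV, TN, BE, FF, QU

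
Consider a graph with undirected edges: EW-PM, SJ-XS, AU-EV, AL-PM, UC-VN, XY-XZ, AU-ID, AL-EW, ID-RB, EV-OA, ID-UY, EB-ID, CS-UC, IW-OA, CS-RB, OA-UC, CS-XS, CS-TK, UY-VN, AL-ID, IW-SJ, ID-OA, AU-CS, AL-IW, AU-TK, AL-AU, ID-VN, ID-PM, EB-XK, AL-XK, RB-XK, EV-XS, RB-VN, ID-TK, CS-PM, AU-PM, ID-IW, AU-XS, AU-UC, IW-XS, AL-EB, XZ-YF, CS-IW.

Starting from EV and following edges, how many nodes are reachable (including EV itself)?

BFS from EV visits: EV, XS, OA, AU, SJ, IW, CS, UC, ID, TK, PM, AL, RB, VN, UY, EB, EW, XK
Reachable nodes: 18 of 21 total.

18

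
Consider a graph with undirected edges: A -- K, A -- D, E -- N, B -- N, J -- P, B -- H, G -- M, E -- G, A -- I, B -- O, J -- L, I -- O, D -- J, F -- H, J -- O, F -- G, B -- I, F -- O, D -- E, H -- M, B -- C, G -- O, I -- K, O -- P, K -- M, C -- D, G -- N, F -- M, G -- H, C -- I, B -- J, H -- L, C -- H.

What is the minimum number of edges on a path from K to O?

2

Level 0: K
Level 1: A, I, M
Level 2: B, C, D, F, G, H, O
Level 3: E, J, L, N, P
O first appears at level 2.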